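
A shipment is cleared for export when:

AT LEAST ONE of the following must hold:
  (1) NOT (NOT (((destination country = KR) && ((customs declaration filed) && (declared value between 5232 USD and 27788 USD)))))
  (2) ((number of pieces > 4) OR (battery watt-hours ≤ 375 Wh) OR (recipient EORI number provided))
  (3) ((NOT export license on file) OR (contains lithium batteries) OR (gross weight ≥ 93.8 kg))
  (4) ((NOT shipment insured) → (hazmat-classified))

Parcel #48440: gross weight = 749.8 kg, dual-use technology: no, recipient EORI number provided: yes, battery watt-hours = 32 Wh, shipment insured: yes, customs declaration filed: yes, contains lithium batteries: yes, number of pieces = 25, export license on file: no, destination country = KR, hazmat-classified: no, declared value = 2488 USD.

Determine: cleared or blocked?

Atomic conditions:
  destination country = KR: KR == KR is true
  customs declaration filed: yes → true
  declared value between 5232 USD and 27788 USD: 2488 in [5232, 27788] is false
  number of pieces > 4: 25 > 4 is true
  battery watt-hours ≤ 375 Wh: 32 ≤ 375 is true
  recipient EORI number provided: yes → true
  NOT export license on file: no → true
  contains lithium batteries: yes → true
  gross weight ≥ 93.8 kg: 749.8 ≥ 93.8 is true
  NOT shipment insured: yes → false
  hazmat-classified: no → false
Combine:
[1.1.1.2] true AND false = false
[1.1.1] true AND false = false
[1.1] NOT false = true
[1] NOT true = false
[2] true OR true OR true = true
[3] true OR true OR true = true
[4] false → false (antecedent false ⇒ implication holds) = true
[root] false OR true OR true OR true = true
Overall: true → cleared

Cleared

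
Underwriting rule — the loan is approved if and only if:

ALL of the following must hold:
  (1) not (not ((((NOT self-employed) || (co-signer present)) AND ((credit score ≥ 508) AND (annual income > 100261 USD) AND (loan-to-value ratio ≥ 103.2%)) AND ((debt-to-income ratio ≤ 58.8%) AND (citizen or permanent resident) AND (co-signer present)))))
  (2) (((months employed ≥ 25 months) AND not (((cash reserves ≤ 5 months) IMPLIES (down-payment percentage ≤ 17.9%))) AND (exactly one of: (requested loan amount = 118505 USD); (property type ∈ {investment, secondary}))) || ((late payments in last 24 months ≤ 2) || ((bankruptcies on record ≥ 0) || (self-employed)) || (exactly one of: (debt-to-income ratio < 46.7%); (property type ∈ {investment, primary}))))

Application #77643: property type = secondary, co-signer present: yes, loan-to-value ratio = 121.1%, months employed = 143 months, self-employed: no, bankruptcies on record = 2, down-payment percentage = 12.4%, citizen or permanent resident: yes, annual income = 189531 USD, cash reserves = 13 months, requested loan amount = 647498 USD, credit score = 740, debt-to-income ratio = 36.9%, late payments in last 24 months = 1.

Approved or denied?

Approved

Atomic conditions:
  NOT self-employed: no → true
  co-signer present: yes → true
  credit score ≥ 508: 740 ≥ 508 is true
  annual income > 100261 USD: 189531 > 100261 is true
  loan-to-value ratio ≥ 103.2%: 121.1 ≥ 103.2 is true
  debt-to-income ratio ≤ 58.8%: 36.9 ≤ 58.8 is true
  citizen or permanent resident: yes → true
  months employed ≥ 25 months: 143 ≥ 25 is true
  cash reserves ≤ 5 months: 13 ≤ 5 is false
  down-payment percentage ≤ 17.9%: 12.4 ≤ 17.9 is true
  requested loan amount = 118505 USD: 647498 == 118505 is false
  property type ∈ {investment, secondary}: secondary is in the set → true
  late payments in last 24 months ≤ 2: 1 ≤ 2 is true
  bankruptcies on record ≥ 0: 2 ≥ 0 is true
  self-employed: no → false
  debt-to-income ratio < 46.7%: 36.9 < 46.7 is true
  property type ∈ {investment, primary}: secondary is not in the set → false
Combine:
[1.1.1.1] true OR true = true
[1.1.1.2] true AND true AND true = true
[1.1.1.3] true AND true AND true = true
[1.1.1] true AND true AND true = true
[1.1] NOT true = false
[1] NOT false = true
[2.1.2.1] false → true (antecedent false ⇒ implication holds) = true
[2.1.2] NOT true = false
[2.1.3] exactly-one(false, true) = true
[2.1] true AND false AND true = false
[2.2.2] true OR false = true
[2.2.3] exactly-one(true, false) = true
[2.2] true OR true OR true = true
[2] false OR true = true
[root] true AND true = true
Overall: true → approved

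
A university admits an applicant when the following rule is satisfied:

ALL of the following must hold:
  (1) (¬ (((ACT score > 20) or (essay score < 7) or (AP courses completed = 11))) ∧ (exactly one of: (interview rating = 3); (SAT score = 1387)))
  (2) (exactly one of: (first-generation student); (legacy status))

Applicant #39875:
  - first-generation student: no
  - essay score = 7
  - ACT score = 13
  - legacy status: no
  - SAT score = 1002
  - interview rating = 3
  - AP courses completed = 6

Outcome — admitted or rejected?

Rejected

Atomic conditions:
  ACT score > 20: 13 > 20 is false
  essay score < 7: 7 < 7 is false
  AP courses completed = 11: 6 == 11 is false
  interview rating = 3: 3 == 3 is true
  SAT score = 1387: 1002 == 1387 is false
  first-generation student: no → false
  legacy status: no → false
Combine:
[1.1.1] false OR false OR false = false
[1.1] NOT false = true
[1.2] exactly-one(true, false) = true
[1] true AND true = true
[2] exactly-one(false, false) = false
[root] true AND false = false
Overall: false → rejected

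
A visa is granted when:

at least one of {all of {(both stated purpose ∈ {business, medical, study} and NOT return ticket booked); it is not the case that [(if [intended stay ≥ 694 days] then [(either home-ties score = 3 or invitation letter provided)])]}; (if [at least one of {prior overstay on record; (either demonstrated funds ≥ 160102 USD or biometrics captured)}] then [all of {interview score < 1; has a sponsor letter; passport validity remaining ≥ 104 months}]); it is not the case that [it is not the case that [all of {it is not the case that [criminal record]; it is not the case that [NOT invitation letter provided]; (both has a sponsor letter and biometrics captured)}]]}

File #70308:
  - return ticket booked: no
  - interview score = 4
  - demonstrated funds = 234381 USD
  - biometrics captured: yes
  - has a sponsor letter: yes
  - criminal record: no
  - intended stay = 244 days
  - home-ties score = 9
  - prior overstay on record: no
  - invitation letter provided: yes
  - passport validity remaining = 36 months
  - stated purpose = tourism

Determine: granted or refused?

Atomic conditions:
  stated purpose ∈ {business, medical, study}: tourism is not in the set → false
  NOT return ticket booked: no → true
  intended stay ≥ 694 days: 244 ≥ 694 is false
  home-ties score = 3: 9 == 3 is false
  invitation letter provided: yes → true
  prior overstay on record: no → false
  demonstrated funds ≥ 160102 USD: 234381 ≥ 160102 is true
  biometrics captured: yes → true
  interview score < 1: 4 < 1 is false
  has a sponsor letter: yes → true
  passport validity remaining ≥ 104 months: 36 ≥ 104 is false
  criminal record: no → false
  NOT invitation letter provided: yes → false
Combine:
[1.1] false AND true = false
[1.2.1.2] false OR true = true
[1.2.1] false → true (antecedent false ⇒ implication holds) = true
[1.2] NOT true = false
[1] false AND false = false
[2.1.2] true OR true = true
[2.1] false OR true = true
[2.2] false AND true AND false = false
[2] true → false = false
[3.1.1.1] NOT false = true
[3.1.1.2] NOT false = true
[3.1.1.3] true AND true = true
[3.1.1] true AND true AND true = true
[3.1] NOT true = false
[3] NOT false = true
[root] false OR false OR true = true
Overall: true → granted

Granted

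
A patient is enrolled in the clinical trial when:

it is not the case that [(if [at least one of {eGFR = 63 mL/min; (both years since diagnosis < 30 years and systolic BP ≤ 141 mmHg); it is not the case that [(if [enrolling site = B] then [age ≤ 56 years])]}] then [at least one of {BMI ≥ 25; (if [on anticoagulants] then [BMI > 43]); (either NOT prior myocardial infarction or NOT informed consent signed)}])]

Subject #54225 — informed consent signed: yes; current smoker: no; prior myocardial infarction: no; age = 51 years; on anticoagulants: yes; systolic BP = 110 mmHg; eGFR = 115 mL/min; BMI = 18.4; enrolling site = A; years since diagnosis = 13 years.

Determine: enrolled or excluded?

Atomic conditions:
  eGFR = 63 mL/min: 115 == 63 is false
  years since diagnosis < 30 years: 13 < 30 is true
  systolic BP ≤ 141 mmHg: 110 ≤ 141 is true
  enrolling site = B: A == B is false
  age ≤ 56 years: 51 ≤ 56 is true
  BMI ≥ 25: 18.4 ≥ 25 is false
  on anticoagulants: yes → true
  BMI > 43: 18.4 > 43 is false
  NOT prior myocardial infarction: no → true
  NOT informed consent signed: yes → false
Combine:
[1.1.2] true AND true = true
[1.1.3.1] false → true (antecedent false ⇒ implication holds) = true
[1.1.3] NOT true = false
[1.1] false OR true OR false = true
[1.2.2] true → false = false
[1.2.3] true OR false = true
[1.2] false OR false OR true = true
[1] true → true = true
[root] NOT true = false
Overall: false → excluded

Excluded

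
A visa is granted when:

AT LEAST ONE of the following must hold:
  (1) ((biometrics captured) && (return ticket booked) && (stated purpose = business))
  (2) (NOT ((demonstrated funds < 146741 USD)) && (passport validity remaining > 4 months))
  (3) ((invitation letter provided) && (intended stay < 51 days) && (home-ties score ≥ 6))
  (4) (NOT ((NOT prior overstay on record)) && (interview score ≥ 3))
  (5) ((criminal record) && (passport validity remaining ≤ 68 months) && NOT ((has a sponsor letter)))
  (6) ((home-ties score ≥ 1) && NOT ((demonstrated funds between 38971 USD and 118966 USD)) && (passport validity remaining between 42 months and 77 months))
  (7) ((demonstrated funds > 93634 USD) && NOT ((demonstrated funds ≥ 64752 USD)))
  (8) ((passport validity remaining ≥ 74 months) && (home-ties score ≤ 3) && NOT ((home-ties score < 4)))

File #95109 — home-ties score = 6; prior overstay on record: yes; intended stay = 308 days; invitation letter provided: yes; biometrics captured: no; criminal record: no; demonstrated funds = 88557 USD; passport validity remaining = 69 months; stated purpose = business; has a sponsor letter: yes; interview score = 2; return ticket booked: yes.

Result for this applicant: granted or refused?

Refused

Atomic conditions:
  biometrics captured: no → false
  return ticket booked: yes → true
  stated purpose = business: business == business is true
  demonstrated funds < 146741 USD: 88557 < 146741 is true
  passport validity remaining > 4 months: 69 > 4 is true
  invitation letter provided: yes → true
  intended stay < 51 days: 308 < 51 is false
  home-ties score ≥ 6: 6 ≥ 6 is true
  NOT prior overstay on record: yes → false
  interview score ≥ 3: 2 ≥ 3 is false
  criminal record: no → false
  passport validity remaining ≤ 68 months: 69 ≤ 68 is false
  has a sponsor letter: yes → true
  home-ties score ≥ 1: 6 ≥ 1 is true
  demonstrated funds between 38971 USD and 118966 USD: 88557 in [38971, 118966] is true
  passport validity remaining between 42 months and 77 months: 69 in [42, 77] is true
  demonstrated funds > 93634 USD: 88557 > 93634 is false
  demonstrated funds ≥ 64752 USD: 88557 ≥ 64752 is true
  passport validity remaining ≥ 74 months: 69 ≥ 74 is false
  home-ties score ≤ 3: 6 ≤ 3 is false
  home-ties score < 4: 6 < 4 is false
Combine:
[1] false AND true AND true = false
[2.1] NOT true = false
[2] false AND true = false
[3] true AND false AND true = false
[4.1] NOT false = true
[4] true AND false = false
[5.3] NOT true = false
[5] false AND false AND false = false
[6.2] NOT true = false
[6] true AND false AND true = false
[7.2] NOT true = false
[7] false AND false = false
[8.3] NOT false = true
[8] false AND false AND true = false
[root] false OR false OR false OR false OR false OR false OR false OR false = false
Overall: false → refused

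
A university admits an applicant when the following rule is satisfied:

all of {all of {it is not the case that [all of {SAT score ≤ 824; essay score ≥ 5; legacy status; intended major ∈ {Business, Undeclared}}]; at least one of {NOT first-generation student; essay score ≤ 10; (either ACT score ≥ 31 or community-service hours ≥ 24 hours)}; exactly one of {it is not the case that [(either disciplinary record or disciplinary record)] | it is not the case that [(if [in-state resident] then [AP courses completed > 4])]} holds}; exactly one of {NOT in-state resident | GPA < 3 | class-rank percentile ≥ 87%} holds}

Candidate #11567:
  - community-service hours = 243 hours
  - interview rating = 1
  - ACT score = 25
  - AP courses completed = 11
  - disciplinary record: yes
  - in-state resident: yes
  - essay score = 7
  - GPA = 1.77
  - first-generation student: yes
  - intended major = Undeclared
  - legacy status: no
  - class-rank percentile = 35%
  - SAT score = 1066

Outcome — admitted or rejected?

Atomic conditions:
  SAT score ≤ 824: 1066 ≤ 824 is false
  essay score ≥ 5: 7 ≥ 5 is true
  legacy status: no → false
  intended major ∈ {Business, Undeclared}: Undeclared is in the set → true
  NOT first-generation student: yes → false
  essay score ≤ 10: 7 ≤ 10 is true
  ACT score ≥ 31: 25 ≥ 31 is false
  community-service hours ≥ 24 hours: 243 ≥ 24 is true
  disciplinary record: yes → true
  in-state resident: yes → true
  AP courses completed > 4: 11 > 4 is true
  NOT in-state resident: yes → false
  GPA < 3: 1.77 < 3 is true
  class-rank percentile ≥ 87%: 35 ≥ 87 is false
Combine:
[1.1.1] false AND true AND false AND true = false
[1.1] NOT false = true
[1.2.3] false OR true = true
[1.2] false OR true OR true = true
[1.3.1.1] true OR true = true
[1.3.1] NOT true = false
[1.3.2.1] true → true = true
[1.3.2] NOT true = false
[1.3] exactly-one(false, false) = false
[1] true AND true AND false = false
[2] exactly-one(false, true, false) = true
[root] false AND true = false
Overall: false → rejected

Rejected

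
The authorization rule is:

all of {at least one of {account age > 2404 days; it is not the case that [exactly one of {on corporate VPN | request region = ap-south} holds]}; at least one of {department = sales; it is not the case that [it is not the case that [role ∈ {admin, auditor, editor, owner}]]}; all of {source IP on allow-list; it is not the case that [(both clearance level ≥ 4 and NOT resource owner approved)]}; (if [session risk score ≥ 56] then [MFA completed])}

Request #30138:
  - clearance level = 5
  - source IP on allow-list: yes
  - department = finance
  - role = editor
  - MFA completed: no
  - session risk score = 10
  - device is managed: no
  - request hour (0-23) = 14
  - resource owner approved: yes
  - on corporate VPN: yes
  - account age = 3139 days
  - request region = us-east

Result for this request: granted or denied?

Granted

Atomic conditions:
  account age > 2404 days: 3139 > 2404 is true
  on corporate VPN: yes → true
  request region = ap-south: us-east == ap-south is false
  department = sales: finance == sales is false
  role ∈ {admin, auditor, editor, owner}: editor is in the set → true
  source IP on allow-list: yes → true
  clearance level ≥ 4: 5 ≥ 4 is true
  NOT resource owner approved: yes → false
  session risk score ≥ 56: 10 ≥ 56 is false
  MFA completed: no → false
Combine:
[1.2.1] exactly-one(true, false) = true
[1.2] NOT true = false
[1] true OR false = true
[2.2.1] NOT true = false
[2.2] NOT false = true
[2] false OR true = true
[3.2.1] true AND false = false
[3.2] NOT false = true
[3] true AND true = true
[4] false → false (antecedent false ⇒ implication holds) = true
[root] true AND true AND true AND true = true
Overall: true → granted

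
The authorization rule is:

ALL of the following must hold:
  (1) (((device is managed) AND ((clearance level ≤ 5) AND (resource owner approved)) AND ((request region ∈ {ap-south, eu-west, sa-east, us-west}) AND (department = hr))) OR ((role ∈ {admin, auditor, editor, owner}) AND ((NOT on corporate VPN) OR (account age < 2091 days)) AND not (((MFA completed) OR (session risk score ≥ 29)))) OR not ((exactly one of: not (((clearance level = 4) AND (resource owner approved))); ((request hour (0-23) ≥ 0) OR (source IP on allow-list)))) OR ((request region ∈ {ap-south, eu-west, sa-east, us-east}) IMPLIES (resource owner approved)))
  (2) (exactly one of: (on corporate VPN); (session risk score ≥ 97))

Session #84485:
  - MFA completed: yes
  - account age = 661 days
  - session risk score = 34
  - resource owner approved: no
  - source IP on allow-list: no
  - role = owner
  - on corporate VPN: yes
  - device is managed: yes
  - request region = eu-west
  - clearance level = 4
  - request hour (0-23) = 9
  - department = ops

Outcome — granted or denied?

Atomic conditions:
  device is managed: yes → true
  clearance level ≤ 5: 4 ≤ 5 is true
  resource owner approved: no → false
  request region ∈ {ap-south, eu-west, sa-east, us-west}: eu-west is in the set → true
  department = hr: ops == hr is false
  role ∈ {admin, auditor, editor, owner}: owner is in the set → true
  NOT on corporate VPN: yes → false
  account age < 2091 days: 661 < 2091 is true
  MFA completed: yes → true
  session risk score ≥ 29: 34 ≥ 29 is true
  clearance level = 4: 4 == 4 is true
  request hour (0-23) ≥ 0: 9 ≥ 0 is true
  source IP on allow-list: no → false
  request region ∈ {ap-south, eu-west, sa-east, us-east}: eu-west is in the set → true
  on corporate VPN: yes → true
  session risk score ≥ 97: 34 ≥ 97 is false
Combine:
[1.1.2] true AND false = false
[1.1.3] true AND false = false
[1.1] true AND false AND false = false
[1.2.2] false OR true = true
[1.2.3.1] true OR true = true
[1.2.3] NOT true = false
[1.2] true AND true AND false = false
[1.3.1.1.1] true AND false = false
[1.3.1.1] NOT false = true
[1.3.1.2] true OR false = true
[1.3.1] exactly-one(true, true) = false
[1.3] NOT false = true
[1.4] true → false = false
[1] false OR false OR true OR false = true
[2] exactly-one(true, false) = true
[root] true AND true = true
Overall: true → granted

Granted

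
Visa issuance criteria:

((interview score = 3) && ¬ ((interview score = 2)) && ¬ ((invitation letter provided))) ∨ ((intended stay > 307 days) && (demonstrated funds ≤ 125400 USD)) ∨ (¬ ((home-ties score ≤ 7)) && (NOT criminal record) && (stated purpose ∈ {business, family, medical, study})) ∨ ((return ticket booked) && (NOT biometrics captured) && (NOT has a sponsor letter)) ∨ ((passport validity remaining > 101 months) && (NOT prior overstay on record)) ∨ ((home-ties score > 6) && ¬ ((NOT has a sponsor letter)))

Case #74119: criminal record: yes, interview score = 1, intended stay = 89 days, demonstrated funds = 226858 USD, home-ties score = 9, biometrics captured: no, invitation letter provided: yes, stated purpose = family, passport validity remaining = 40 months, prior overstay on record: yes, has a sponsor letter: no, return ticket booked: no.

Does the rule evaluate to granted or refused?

Refused

Atomic conditions:
  interview score = 3: 1 == 3 is false
  interview score = 2: 1 == 2 is false
  invitation letter provided: yes → true
  intended stay > 307 days: 89 > 307 is false
  demonstrated funds ≤ 125400 USD: 226858 ≤ 125400 is false
  home-ties score ≤ 7: 9 ≤ 7 is false
  NOT criminal record: yes → false
  stated purpose ∈ {business, family, medical, study}: family is in the set → true
  return ticket booked: no → false
  NOT biometrics captured: no → true
  NOT has a sponsor letter: no → true
  passport validity remaining > 101 months: 40 > 101 is false
  NOT prior overstay on record: yes → false
  home-ties score > 6: 9 > 6 is true
Combine:
[1.2] NOT false = true
[1.3] NOT true = false
[1] false AND true AND false = false
[2] false AND false = false
[3.1] NOT false = true
[3] true AND false AND true = false
[4] false AND true AND true = false
[5] false AND false = false
[6.2] NOT true = false
[6] true AND false = false
[root] false OR false OR false OR false OR false OR false = false
Overall: false → refused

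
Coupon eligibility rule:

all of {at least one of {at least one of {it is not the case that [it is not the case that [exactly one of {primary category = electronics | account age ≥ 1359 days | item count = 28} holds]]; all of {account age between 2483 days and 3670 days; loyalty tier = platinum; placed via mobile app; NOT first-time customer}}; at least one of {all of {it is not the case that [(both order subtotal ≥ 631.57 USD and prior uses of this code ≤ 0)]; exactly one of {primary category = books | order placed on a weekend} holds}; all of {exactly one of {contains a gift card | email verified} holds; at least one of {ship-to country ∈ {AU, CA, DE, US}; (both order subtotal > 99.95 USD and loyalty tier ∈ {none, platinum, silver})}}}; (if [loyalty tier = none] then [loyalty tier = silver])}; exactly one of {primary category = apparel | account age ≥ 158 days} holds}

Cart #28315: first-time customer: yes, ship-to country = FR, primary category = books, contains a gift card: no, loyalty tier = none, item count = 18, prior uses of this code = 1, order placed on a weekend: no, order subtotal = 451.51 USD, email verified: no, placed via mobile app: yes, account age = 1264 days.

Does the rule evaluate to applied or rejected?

Atomic conditions:
  primary category = electronics: books == electronics is false
  account age ≥ 1359 days: 1264 ≥ 1359 is false
  item count = 28: 18 == 28 is false
  account age between 2483 days and 3670 days: 1264 in [2483, 3670] is false
  loyalty tier = platinum: none == platinum is false
  placed via mobile app: yes → true
  NOT first-time customer: yes → false
  order subtotal ≥ 631.57 USD: 451.51 ≥ 631.57 is false
  prior uses of this code ≤ 0: 1 ≤ 0 is false
  primary category = books: books == books is true
  order placed on a weekend: no → false
  contains a gift card: no → false
  email verified: no → false
  ship-to country ∈ {AU, CA, DE, US}: FR is not in the set → false
  order subtotal > 99.95 USD: 451.51 > 99.95 is true
  loyalty tier ∈ {none, platinum, silver}: none is in the set → true
  loyalty tier = none: none == none is true
  loyalty tier = silver: none == silver is false
  primary category = apparel: books == apparel is false
  account age ≥ 158 days: 1264 ≥ 158 is true
Combine:
[1.1.1.1.1] exactly-one(false, false, false) = false
[1.1.1.1] NOT false = true
[1.1.1] NOT true = false
[1.1.2] false AND false AND true AND false = false
[1.1] false OR false = false
[1.2.1.1.1] false AND false = false
[1.2.1.1] NOT false = true
[1.2.1.2] exactly-one(true, false) = true
[1.2.1] true AND true = true
[1.2.2.1] exactly-one(false, false) = false
[1.2.2.2.2] true AND true = true
[1.2.2.2] false OR true = true
[1.2.2] false AND true = false
[1.2] true OR false = true
[1.3] true → false = false
[1] false OR true OR false = true
[2] exactly-one(false, true) = true
[root] true AND true = true
Overall: true → applied

Applied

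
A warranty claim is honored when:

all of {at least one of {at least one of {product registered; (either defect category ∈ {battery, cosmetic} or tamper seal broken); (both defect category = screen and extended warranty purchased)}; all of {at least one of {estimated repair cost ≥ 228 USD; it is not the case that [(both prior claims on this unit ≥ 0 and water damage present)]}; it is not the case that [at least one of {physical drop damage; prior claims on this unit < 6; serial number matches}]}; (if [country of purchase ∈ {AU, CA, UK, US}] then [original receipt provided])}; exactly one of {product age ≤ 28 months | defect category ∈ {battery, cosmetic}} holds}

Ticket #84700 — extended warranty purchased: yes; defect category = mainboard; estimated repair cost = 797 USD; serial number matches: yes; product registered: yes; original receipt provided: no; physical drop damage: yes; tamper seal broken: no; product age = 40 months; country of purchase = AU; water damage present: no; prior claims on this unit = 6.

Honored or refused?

Refused

Atomic conditions:
  product registered: yes → true
  defect category ∈ {battery, cosmetic}: mainboard is not in the set → false
  tamper seal broken: no → false
  defect category = screen: mainboard == screen is false
  extended warranty purchased: yes → true
  estimated repair cost ≥ 228 USD: 797 ≥ 228 is true
  prior claims on this unit ≥ 0: 6 ≥ 0 is true
  water damage present: no → false
  physical drop damage: yes → true
  prior claims on this unit < 6: 6 < 6 is false
  serial number matches: yes → true
  country of purchase ∈ {AU, CA, UK, US}: AU is in the set → true
  original receipt provided: no → false
  product age ≤ 28 months: 40 ≤ 28 is false
Combine:
[1.1.2] false OR false = false
[1.1.3] false AND true = false
[1.1] true OR false OR false = true
[1.2.1.2.1] true AND false = false
[1.2.1.2] NOT false = true
[1.2.1] true OR true = true
[1.2.2.1] true OR false OR true = true
[1.2.2] NOT true = false
[1.2] true AND false = false
[1.3] true → false = false
[1] true OR false OR false = true
[2] exactly-one(false, false) = false
[root] true AND false = false
Overall: false → refused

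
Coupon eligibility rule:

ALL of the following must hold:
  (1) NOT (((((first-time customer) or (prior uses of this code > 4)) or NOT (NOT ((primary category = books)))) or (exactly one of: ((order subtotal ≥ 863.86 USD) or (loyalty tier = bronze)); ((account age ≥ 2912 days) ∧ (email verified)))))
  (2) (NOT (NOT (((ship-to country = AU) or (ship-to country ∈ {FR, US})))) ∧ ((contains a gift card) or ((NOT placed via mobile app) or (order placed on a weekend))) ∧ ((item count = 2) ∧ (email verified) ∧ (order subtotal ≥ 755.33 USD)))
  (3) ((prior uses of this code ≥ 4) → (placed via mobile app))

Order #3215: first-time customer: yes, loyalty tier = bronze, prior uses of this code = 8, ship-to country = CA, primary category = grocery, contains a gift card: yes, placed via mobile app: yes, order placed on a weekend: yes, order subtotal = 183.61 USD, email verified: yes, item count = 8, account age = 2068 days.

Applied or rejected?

Atomic conditions:
  first-time customer: yes → true
  prior uses of this code > 4: 8 > 4 is true
  primary category = books: grocery == books is false
  order subtotal ≥ 863.86 USD: 183.61 ≥ 863.86 is false
  loyalty tier = bronze: bronze == bronze is true
  account age ≥ 2912 days: 2068 ≥ 2912 is false
  email verified: yes → true
  ship-to country = AU: CA == AU is false
  ship-to country ∈ {FR, US}: CA is not in the set → false
  contains a gift card: yes → true
  NOT placed via mobile app: yes → false
  order placed on a weekend: yes → true
  item count = 2: 8 == 2 is false
  order subtotal ≥ 755.33 USD: 183.61 ≥ 755.33 is false
  prior uses of this code ≥ 4: 8 ≥ 4 is true
  placed via mobile app: yes → true
Combine:
[1.1.1.1] true OR true = true
[1.1.1.2.1] NOT false = true
[1.1.1.2] NOT true = false
[1.1.1] true OR false = true
[1.1.2.1] false OR true = true
[1.1.2.2] false AND true = false
[1.1.2] exactly-one(true, false) = true
[1.1] true OR true = true
[1] NOT true = false
[2.1.1.1] false OR false = false
[2.1.1] NOT false = true
[2.1] NOT true = false
[2.2.2] false OR true = true
[2.2] true OR true = true
[2.3] false AND true AND false = false
[2] false AND true AND false = false
[3] true → true = true
[root] false AND false AND true = false
Overall: false → rejected

Rejected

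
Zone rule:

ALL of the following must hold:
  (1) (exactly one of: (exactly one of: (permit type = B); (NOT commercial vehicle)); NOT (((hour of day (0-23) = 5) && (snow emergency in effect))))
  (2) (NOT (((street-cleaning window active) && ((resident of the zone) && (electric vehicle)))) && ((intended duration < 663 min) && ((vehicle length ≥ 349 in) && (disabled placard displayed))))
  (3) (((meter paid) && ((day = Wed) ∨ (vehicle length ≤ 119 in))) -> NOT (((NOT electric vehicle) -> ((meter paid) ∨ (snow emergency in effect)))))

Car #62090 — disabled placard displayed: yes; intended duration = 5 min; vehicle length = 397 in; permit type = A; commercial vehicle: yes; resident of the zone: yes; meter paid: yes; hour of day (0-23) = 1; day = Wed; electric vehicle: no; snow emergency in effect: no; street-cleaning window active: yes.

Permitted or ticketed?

Atomic conditions:
  permit type = B: A == B is false
  NOT commercial vehicle: yes → false
  hour of day (0-23) = 5: 1 == 5 is false
  snow emergency in effect: no → false
  street-cleaning window active: yes → true
  resident of the zone: yes → true
  electric vehicle: no → false
  intended duration < 663 min: 5 < 663 is true
  vehicle length ≥ 349 in: 397 ≥ 349 is true
  disabled placard displayed: yes → true
  meter paid: yes → true
  day = Wed: Wed == Wed is true
  vehicle length ≤ 119 in: 397 ≤ 119 is false
  NOT electric vehicle: no → true
Combine:
[1.1] exactly-one(false, false) = false
[1.2.1] false AND false = false
[1.2] NOT false = true
[1] exactly-one(false, true) = true
[2.1.1.2] true AND false = false
[2.1.1] true AND false = false
[2.1] NOT false = true
[2.2.2] true AND true = true
[2.2] true AND true = true
[2] true AND true = true
[3.1.2] true OR false = true
[3.1] true AND true = true
[3.2.1.2] true OR false = true
[3.2.1] true → true = true
[3.2] NOT true = false
[3] true → false = false
[root] true AND true AND false = false
Overall: false → ticketed

Ticketed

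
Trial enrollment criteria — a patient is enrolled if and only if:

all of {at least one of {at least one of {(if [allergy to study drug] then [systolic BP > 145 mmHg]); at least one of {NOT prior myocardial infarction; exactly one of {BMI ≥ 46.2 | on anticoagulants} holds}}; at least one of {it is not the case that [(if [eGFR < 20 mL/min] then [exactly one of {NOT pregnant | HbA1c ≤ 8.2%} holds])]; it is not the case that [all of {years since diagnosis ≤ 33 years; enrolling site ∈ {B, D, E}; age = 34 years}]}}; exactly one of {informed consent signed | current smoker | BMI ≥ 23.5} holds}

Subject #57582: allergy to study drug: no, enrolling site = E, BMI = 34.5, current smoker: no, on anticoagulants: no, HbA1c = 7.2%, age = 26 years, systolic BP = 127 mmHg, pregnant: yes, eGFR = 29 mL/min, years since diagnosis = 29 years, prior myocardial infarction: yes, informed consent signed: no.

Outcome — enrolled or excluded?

Enrolled

Atomic conditions:
  allergy to study drug: no → false
  systolic BP > 145 mmHg: 127 > 145 is false
  NOT prior myocardial infarction: yes → false
  BMI ≥ 46.2: 34.5 ≥ 46.2 is false
  on anticoagulants: no → false
  eGFR < 20 mL/min: 29 < 20 is false
  NOT pregnant: yes → false
  HbA1c ≤ 8.2%: 7.2 ≤ 8.2 is true
  years since diagnosis ≤ 33 years: 29 ≤ 33 is true
  enrolling site ∈ {B, D, E}: E is in the set → true
  age = 34 years: 26 == 34 is false
  informed consent signed: no → false
  current smoker: no → false
  BMI ≥ 23.5: 34.5 ≥ 23.5 is true
Combine:
[1.1.1] false → false (antecedent false ⇒ implication holds) = true
[1.1.2.2] exactly-one(false, false) = false
[1.1.2] false OR false = false
[1.1] true OR false = true
[1.2.1.1.2] exactly-one(false, true) = true
[1.2.1.1] false → true (antecedent false ⇒ implication holds) = true
[1.2.1] NOT true = false
[1.2.2.1] true AND true AND false = false
[1.2.2] NOT false = true
[1.2] false OR true = true
[1] true OR true = true
[2] exactly-one(false, false, true) = true
[root] true AND true = true
Overall: true → enrolled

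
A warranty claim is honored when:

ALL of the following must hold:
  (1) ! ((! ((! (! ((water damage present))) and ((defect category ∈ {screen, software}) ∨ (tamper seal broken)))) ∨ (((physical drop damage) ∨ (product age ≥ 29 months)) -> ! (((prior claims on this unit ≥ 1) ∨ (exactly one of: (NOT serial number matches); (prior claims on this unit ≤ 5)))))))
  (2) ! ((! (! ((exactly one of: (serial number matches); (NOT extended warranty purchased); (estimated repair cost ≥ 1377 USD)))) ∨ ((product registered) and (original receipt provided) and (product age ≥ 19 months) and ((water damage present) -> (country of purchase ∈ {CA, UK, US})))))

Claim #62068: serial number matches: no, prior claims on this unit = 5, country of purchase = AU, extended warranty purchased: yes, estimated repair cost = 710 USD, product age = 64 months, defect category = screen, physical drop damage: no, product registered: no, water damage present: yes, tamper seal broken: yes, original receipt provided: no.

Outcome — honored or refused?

Honored

Atomic conditions:
  water damage present: yes → true
  defect category ∈ {screen, software}: screen is in the set → true
  tamper seal broken: yes → true
  physical drop damage: no → false
  product age ≥ 29 months: 64 ≥ 29 is true
  prior claims on this unit ≥ 1: 5 ≥ 1 is true
  NOT serial number matches: no → true
  prior claims on this unit ≤ 5: 5 ≤ 5 is true
  serial number matches: no → false
  NOT extended warranty purchased: yes → false
  estimated repair cost ≥ 1377 USD: 710 ≥ 1377 is false
  product registered: no → false
  original receipt provided: no → false
  product age ≥ 19 months: 64 ≥ 19 is true
  country of purchase ∈ {CA, UK, US}: AU is not in the set → false
Combine:
[1.1.1.1.1.1] NOT true = false
[1.1.1.1.1] NOT false = true
[1.1.1.1.2] true OR true = true
[1.1.1.1] true AND true = true
[1.1.1] NOT true = false
[1.1.2.1] false OR true = true
[1.1.2.2.1.2] exactly-one(true, true) = false
[1.1.2.2.1] true OR false = true
[1.1.2.2] NOT true = false
[1.1.2] true → false = false
[1.1] false OR false = false
[1] NOT false = true
[2.1.1.1.1] exactly-one(false, false, false) = false
[2.1.1.1] NOT false = true
[2.1.1] NOT true = false
[2.1.2.4] true → false = false
[2.1.2] false AND false AND true AND false = false
[2.1] false OR false = false
[2] NOT false = true
[root] true AND true = true
Overall: true → honored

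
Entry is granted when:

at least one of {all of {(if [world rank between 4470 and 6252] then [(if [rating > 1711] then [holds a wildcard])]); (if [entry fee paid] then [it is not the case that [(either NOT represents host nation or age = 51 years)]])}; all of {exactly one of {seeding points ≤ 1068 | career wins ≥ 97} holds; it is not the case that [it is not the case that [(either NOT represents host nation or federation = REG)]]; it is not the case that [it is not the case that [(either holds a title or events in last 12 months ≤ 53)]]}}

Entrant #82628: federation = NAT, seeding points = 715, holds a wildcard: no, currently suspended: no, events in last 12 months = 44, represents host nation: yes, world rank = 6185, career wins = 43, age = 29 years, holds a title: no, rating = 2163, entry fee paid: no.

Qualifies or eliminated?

Eliminated

Atomic conditions:
  world rank between 4470 and 6252: 6185 in [4470, 6252] is true
  rating > 1711: 2163 > 1711 is true
  holds a wildcard: no → false
  entry fee paid: no → false
  NOT represents host nation: yes → false
  age = 51 years: 29 == 51 is false
  seeding points ≤ 1068: 715 ≤ 1068 is true
  career wins ≥ 97: 43 ≥ 97 is false
  federation = REG: NAT == REG is false
  holds a title: no → false
  events in last 12 months ≤ 53: 44 ≤ 53 is true
Combine:
[1.1.2] true → false = false
[1.1] true → false = false
[1.2.2.1] false OR false = false
[1.2.2] NOT false = true
[1.2] false → true (antecedent false ⇒ implication holds) = true
[1] false AND true = false
[2.1] exactly-one(true, false) = true
[2.2.1.1] false OR false = false
[2.2.1] NOT false = true
[2.2] NOT true = false
[2.3.1.1] false OR true = true
[2.3.1] NOT true = false
[2.3] NOT false = true
[2] true AND false AND true = false
[root] false OR false = false
Overall: false → eliminated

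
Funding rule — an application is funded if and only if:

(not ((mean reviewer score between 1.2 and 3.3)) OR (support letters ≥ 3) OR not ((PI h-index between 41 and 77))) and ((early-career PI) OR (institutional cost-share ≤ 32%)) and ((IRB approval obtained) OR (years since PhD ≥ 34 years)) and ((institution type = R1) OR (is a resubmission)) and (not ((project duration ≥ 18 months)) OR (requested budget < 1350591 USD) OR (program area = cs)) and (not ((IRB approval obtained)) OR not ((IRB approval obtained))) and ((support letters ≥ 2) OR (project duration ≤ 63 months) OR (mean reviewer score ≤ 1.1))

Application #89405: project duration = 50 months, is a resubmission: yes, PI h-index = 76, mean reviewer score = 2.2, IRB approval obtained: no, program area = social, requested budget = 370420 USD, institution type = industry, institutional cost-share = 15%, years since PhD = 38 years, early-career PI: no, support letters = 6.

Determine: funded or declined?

Funded

Atomic conditions:
  mean reviewer score between 1.2 and 3.3: 2.2 in [1.2, 3.3] is true
  support letters ≥ 3: 6 ≥ 3 is true
  PI h-index between 41 and 77: 76 in [41, 77] is true
  early-career PI: no → false
  institutional cost-share ≤ 32%: 15 ≤ 32 is true
  IRB approval obtained: no → false
  years since PhD ≥ 34 years: 38 ≥ 34 is true
  institution type = R1: industry == R1 is false
  is a resubmission: yes → true
  project duration ≥ 18 months: 50 ≥ 18 is true
  requested budget < 1350591 USD: 370420 < 1350591 is true
  program area = cs: social == cs is false
  support letters ≥ 2: 6 ≥ 2 is true
  project duration ≤ 63 months: 50 ≤ 63 is true
  mean reviewer score ≤ 1.1: 2.2 ≤ 1.1 is false
Combine:
[1.1] NOT true = false
[1.3] NOT true = false
[1] false OR true OR false = true
[2] false OR true = true
[3] false OR true = true
[4] false OR true = true
[5.1] NOT true = false
[5] false OR true OR false = true
[6.1] NOT false = true
[6.2] NOT false = true
[6] true OR true = true
[7] true OR true OR false = true
[root] true AND true AND true AND true AND true AND true AND true = true
Overall: true → funded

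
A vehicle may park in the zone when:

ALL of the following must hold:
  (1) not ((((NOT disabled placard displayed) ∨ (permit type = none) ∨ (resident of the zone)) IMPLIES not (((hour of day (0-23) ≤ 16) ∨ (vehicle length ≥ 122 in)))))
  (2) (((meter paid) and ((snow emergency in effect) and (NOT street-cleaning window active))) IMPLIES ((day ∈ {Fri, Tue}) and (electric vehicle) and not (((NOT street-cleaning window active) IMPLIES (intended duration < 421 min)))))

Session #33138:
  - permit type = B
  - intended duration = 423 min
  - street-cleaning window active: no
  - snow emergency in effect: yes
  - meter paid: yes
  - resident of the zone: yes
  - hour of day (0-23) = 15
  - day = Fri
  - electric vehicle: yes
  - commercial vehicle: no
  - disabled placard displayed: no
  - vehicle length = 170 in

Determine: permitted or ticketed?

Atomic conditions:
  NOT disabled placard displayed: no → true
  permit type = none: B == none is false
  resident of the zone: yes → true
  hour of day (0-23) ≤ 16: 15 ≤ 16 is true
  vehicle length ≥ 122 in: 170 ≥ 122 is true
  meter paid: yes → true
  snow emergency in effect: yes → true
  NOT street-cleaning window active: no → true
  day ∈ {Fri, Tue}: Fri is in the set → true
  electric vehicle: yes → true
  intended duration < 421 min: 423 < 421 is false
Combine:
[1.1.1] true OR false OR true = true
[1.1.2.1] true OR true = true
[1.1.2] NOT true = false
[1.1] true → false = false
[1] NOT false = true
[2.1.2] true AND true = true
[2.1] true AND true = true
[2.2.3.1] true → false = false
[2.2.3] NOT false = true
[2.2] true AND true AND true = true
[2] true → true = true
[root] true AND true = true
Overall: true → permitted

Permitted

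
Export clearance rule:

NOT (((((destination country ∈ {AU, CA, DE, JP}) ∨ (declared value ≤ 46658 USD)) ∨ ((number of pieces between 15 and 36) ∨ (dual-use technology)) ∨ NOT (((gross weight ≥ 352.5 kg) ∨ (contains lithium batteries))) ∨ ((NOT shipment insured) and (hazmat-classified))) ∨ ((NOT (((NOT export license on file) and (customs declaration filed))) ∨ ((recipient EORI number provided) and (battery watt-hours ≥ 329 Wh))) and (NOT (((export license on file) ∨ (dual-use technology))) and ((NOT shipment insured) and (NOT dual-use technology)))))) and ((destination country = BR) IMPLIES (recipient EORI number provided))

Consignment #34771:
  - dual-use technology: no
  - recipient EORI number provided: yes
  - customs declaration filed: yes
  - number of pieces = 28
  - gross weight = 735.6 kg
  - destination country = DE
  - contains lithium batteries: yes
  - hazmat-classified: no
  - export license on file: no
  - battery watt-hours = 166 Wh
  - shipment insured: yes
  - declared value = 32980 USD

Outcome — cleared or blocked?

Blocked

Atomic conditions:
  destination country ∈ {AU, CA, DE, JP}: DE is in the set → true
  declared value ≤ 46658 USD: 32980 ≤ 46658 is true
  number of pieces between 15 and 36: 28 in [15, 36] is true
  dual-use technology: no → false
  gross weight ≥ 352.5 kg: 735.6 ≥ 352.5 is true
  contains lithium batteries: yes → true
  NOT shipment insured: yes → false
  hazmat-classified: no → false
  NOT export license on file: no → true
  customs declaration filed: yes → true
  recipient EORI number provided: yes → true
  battery watt-hours ≥ 329 Wh: 166 ≥ 329 is false
  export license on file: no → false
  NOT dual-use technology: no → true
  destination country = BR: DE == BR is false
Combine:
[1.1.1.1] true OR true = true
[1.1.1.2] true OR false = true
[1.1.1.3.1] true OR true = true
[1.1.1.3] NOT true = false
[1.1.1.4] false AND false = false
[1.1.1] true OR true OR false OR false = true
[1.1.2.1.1.1] true AND true = true
[1.1.2.1.1] NOT true = false
[1.1.2.1.2] true AND false = false
[1.1.2.1] false OR false = false
[1.1.2.2.1.1] false OR false = false
[1.1.2.2.1] NOT false = true
[1.1.2.2.2] false AND true = false
[1.1.2.2] true AND false = false
[1.1.2] false AND false = false
[1.1] true OR false = true
[1] NOT true = false
[2] false → true (antecedent false ⇒ implication holds) = true
[root] false AND true = false
Overall: false → blocked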